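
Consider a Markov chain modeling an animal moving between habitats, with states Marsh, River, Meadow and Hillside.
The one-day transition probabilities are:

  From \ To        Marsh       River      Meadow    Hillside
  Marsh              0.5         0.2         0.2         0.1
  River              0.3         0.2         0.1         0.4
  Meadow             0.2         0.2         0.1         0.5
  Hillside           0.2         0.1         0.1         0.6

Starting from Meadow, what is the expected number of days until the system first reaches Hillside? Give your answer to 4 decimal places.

Let t(s) be the expected number of days to first reach Hillside from state s, with t(Hillside) = 0. Conditioning on the first day:
t(Marsh) = 1 + 0.5·t(Marsh) + 0.2·t(River) + 0.2·t(Meadow)
t(River) = 1 + 0.3·t(Marsh) + 0.2·t(River) + 0.1·t(Meadow)
t(Meadow) = 1 + 0.2·t(Marsh) + 0.2·t(River) + 0.1·t(Meadow)
Solving: t(Marsh) = 4.4355, t(River) = 3.2661, t(Meadow) = 2.8226.
Expected days from Meadow to Hillside: 2.8226.

2.8226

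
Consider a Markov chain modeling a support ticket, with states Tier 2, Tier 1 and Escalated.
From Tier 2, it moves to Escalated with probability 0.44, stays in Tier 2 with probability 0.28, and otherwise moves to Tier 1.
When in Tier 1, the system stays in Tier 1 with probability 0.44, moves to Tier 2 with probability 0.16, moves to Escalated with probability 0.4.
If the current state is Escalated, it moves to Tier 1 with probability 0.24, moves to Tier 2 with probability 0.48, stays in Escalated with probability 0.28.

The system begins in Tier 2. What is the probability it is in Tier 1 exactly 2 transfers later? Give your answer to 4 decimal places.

Sum over the intermediate state after 1 transfer:
P = P(Tier 2→Tier 2)·P(Tier 2→Tier 1) + P(Tier 2→Tier 1)·P(Tier 1→Tier 1) + P(Tier 2→Escalated)·P(Escalated→Tier 1)
  = 0.28×0.28 + 0.28×0.44 + 0.44×0.24
  = 0.0784 + 0.1232 + 0.1056 = 0.3072

0.3072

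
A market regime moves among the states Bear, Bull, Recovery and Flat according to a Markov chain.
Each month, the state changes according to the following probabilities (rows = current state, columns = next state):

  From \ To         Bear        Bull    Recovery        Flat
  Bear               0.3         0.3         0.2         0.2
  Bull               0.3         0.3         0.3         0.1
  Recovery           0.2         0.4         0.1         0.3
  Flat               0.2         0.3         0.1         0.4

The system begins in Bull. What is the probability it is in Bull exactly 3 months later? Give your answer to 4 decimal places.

0.3190

Propagate the distribution vector 3 months from Bull.
After 0 months: (0.0000, 1.0000, 0.0000, 0.0000)
After 1 month: (0.3000, 0.3000, 0.3000, 0.1000)
After 2 months: (0.2600, 0.3300, 0.1900, 0.2200)
After 3 months: (0.2590, 0.3190, 0.1920, 0.2300)
P(in Bull after 3 months) = 0.3190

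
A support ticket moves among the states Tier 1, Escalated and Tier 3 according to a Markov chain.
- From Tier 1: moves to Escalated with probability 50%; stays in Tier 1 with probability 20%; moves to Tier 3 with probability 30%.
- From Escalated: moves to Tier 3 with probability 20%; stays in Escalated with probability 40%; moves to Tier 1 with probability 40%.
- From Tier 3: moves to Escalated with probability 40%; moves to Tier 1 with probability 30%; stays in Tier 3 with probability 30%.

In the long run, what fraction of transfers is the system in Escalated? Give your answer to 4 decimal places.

0.4312

Let the stationary distribution be π with π = πP and π_1 + π_2 + π_3 = 1.
π_1 = 0.2·π_1 + 0.4·π_2 + 0.3·π_3
π_2 = 0.5·π_1 + 0.4·π_2 + 0.4·π_3
Solving with the normalization constraint gives π = (0.3119, 0.4312, 0.2569).
So the stationary probability of Escalated is 0.4312.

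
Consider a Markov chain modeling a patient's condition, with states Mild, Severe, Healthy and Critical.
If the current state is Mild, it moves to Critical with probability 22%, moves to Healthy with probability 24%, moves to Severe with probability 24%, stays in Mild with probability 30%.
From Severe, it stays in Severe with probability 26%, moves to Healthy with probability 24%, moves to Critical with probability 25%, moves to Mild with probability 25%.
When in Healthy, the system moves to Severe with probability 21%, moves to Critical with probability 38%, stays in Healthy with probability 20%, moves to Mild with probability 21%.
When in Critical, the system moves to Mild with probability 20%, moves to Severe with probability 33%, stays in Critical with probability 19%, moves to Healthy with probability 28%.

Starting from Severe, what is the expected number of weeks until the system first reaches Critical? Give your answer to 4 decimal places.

Let t(s) be the expected number of weeks to first reach Critical from state s, with t(Critical) = 0. Conditioning on the first week:
t(Mild) = 1 + 0.3·t(Mild) + 0.24·t(Severe) + 0.24·t(Healthy)
t(Severe) = 1 + 0.25·t(Mild) + 0.26·t(Severe) + 0.24·t(Healthy)
t(Healthy) = 1 + 0.21·t(Mild) + 0.21·t(Severe) + 0.2·t(Healthy)
Solving: t(Mild) = 3.7870, t(Severe) = 3.6711, t(Healthy) = 3.2078.
Expected weeks from Severe to Critical: 3.6711.

3.6711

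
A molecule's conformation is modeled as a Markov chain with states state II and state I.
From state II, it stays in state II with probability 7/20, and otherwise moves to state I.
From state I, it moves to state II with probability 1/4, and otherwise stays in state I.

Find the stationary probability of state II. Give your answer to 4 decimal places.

0.2778

Let the stationary distribution be π with π = πP and π_1 + π_2 = 1.
π_1 = 0.35·π_1 + 0.25·π_2
Solving with the normalization constraint gives π = (0.2778, 0.7222).
So the stationary probability of state II is 0.2778.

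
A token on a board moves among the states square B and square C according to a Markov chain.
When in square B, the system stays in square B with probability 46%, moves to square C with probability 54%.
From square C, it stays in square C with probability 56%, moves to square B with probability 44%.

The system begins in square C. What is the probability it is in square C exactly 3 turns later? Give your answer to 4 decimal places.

0.5510

Propagate the distribution vector 3 turns from square C.
After 0 turns: (0.0000, 1.0000)
After 1 turn: (0.4400, 0.5600)
After 2 turns: (0.4488, 0.5512)
After 3 turns: (0.4490, 0.5510)
P(in square C after 3 turns) = 0.5510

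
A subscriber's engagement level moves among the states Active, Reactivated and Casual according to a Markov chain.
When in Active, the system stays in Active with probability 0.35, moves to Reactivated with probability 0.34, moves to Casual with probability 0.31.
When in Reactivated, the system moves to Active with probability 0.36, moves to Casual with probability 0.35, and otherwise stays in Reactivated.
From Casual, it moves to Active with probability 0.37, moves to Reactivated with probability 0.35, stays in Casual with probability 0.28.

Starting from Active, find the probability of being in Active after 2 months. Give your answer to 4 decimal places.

0.3596

Sum over the intermediate state after 1 month:
P = P(Active→Active)·P(Active→Active) + P(Active→Reactivated)·P(Reactivated→Active) + P(Active→Casual)·P(Casual→Active)
  = 0.35×0.35 + 0.34×0.36 + 0.31×0.37
  = 0.1225 + 0.1224 + 0.1147 = 0.3596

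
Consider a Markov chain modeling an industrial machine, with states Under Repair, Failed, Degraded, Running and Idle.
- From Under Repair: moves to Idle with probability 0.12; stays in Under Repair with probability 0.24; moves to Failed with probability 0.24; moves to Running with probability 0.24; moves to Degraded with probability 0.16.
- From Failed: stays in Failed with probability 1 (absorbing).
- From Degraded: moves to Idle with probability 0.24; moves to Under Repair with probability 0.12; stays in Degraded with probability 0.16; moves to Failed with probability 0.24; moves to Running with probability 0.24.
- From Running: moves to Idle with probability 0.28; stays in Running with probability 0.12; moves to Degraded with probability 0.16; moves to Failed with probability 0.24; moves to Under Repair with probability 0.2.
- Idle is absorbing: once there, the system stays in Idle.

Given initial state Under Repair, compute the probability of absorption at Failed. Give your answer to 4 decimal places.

Let h(s) be the probability of absorption at Failed starting from transient state s. Then h(Failed) = 1 and h(Idle) = 0. By first-step analysis:
h(Under Repair) = 0.24·h(Under Repair) + 0.24·1 + 0.16·h(Degraded) + 0.24·h(Running) + 0.12·0
h(Degraded) = 0.12·h(Under Repair) + 0.24·1 + 0.16·h(Degraded) + 0.24·h(Running) + 0.24·0
h(Running) = 0.2·h(Under Repair) + 0.24·1 + 0.16·h(Degraded) + 0.12·h(Running) + 0.28·0
Solving: h(Under Repair) = 0.5804, h(Degraded) = 0.5108, h(Running) = 0.4975.
Starting from Under Repair, the probability is 0.5804.

0.5804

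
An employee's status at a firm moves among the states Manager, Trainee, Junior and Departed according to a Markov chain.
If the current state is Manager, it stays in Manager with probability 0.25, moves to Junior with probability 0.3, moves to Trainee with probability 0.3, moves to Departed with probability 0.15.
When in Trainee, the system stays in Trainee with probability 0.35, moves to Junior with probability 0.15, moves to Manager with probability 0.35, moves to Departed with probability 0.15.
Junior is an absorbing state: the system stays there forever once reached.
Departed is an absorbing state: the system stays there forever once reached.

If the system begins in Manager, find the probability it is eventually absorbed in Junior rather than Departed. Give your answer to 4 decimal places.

0.6275

Let h(s) be the probability of absorption at Junior starting from transient state s. Then h(Junior) = 1 and h(Departed) = 0. By first-step analysis:
h(Manager) = 0.25·h(Manager) + 0.3·h(Trainee) + 0.3·1 + 0.15·0
h(Trainee) = 0.35·h(Manager) + 0.35·h(Trainee) + 0.15·1 + 0.15·0
Solving: h(Manager) = 0.6275, h(Trainee) = 0.5686.
Starting from Manager, the probability is 0.6275.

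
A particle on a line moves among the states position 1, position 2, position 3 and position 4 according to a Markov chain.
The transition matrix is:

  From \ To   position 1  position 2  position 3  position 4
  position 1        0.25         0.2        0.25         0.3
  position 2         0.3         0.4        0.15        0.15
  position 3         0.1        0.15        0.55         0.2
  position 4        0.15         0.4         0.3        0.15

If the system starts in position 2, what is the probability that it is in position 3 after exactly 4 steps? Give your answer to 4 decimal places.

Propagate the distribution vector 4 steps from position 2.
After 0 steps: (0.0000, 1.0000, 0.0000, 0.0000)
After 1 step: (0.3000, 0.4000, 0.1500, 0.1500)
After 2 steps: (0.2325, 0.3025, 0.2625, 0.2025)
After 3 steps: (0.2055, 0.2879, 0.3086, 0.1980)
After 4 steps: (0.1983, 0.2817, 0.3237, 0.1963)
P(in position 3 after 4 steps) = 0.3237

0.3237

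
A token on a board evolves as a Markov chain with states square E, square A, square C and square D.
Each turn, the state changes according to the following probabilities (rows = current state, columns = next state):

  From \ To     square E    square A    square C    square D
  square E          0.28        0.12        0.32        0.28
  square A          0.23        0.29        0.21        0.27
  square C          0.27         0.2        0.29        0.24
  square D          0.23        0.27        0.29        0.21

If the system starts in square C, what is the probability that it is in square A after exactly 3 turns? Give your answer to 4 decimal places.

0.2163

Propagate the distribution vector 3 turns from square C.
After 0 turns: (0.0000, 0.0000, 1.0000, 0.0000)
After 1 turn: (0.2700, 0.2000, 0.2900, 0.2400)
After 2 turns: (0.2551, 0.2132, 0.2821, 0.2496)
After 3 turns: (0.2540, 0.2163, 0.2806, 0.2491)
P(in square A after 3 turns) = 0.2163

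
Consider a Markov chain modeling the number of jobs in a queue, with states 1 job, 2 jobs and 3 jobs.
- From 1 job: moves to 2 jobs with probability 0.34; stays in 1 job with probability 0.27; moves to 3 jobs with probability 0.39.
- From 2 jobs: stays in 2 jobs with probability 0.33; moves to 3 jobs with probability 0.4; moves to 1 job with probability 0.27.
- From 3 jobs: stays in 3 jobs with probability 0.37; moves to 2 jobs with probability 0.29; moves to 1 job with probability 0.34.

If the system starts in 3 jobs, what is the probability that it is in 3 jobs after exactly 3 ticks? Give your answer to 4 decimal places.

0.3855

Propagate the distribution vector 3 ticks from 3 jobs.
After 0 ticks: (0.0000, 0.0000, 1.0000)
After 1 tick: (0.3400, 0.2900, 0.3700)
After 2 ticks: (0.2959, 0.3186, 0.3855)
After 3 ticks: (0.2970, 0.3175, 0.3855)
P(in 3 jobs after 3 ticks) = 0.3855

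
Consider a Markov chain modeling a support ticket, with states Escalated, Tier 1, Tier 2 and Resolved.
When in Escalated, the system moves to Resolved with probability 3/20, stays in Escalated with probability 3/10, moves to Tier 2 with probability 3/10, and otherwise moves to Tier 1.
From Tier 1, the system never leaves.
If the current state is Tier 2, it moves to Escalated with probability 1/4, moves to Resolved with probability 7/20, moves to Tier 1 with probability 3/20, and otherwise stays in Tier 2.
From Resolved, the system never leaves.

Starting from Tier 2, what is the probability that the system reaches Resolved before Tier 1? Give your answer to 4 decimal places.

Let h(s) be the probability of absorption at Resolved starting from transient state s. Then h(Resolved) = 1 and h(Tier 1) = 0. By first-step analysis:
h(Escalated) = 0.3·h(Escalated) + 0.25·0 + 0.3·h(Tier 2) + 0.15·1
h(Tier 2) = 0.25·h(Escalated) + 0.15·0 + 0.25·h(Tier 2) + 0.35·1
Solving: h(Escalated) = 0.4833, h(Tier 2) = 0.6278.
Starting from Tier 2, the probability is 0.6278.

0.6278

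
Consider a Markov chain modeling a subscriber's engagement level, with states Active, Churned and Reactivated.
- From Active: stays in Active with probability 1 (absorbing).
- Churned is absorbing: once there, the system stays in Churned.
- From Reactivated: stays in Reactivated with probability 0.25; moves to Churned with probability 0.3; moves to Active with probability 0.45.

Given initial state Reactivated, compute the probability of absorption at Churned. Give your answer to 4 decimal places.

Let h(s) be the probability of absorption at Churned starting from transient state s. Then h(Churned) = 1 and h(Active) = 0. By first-step analysis:
h(Reactivated) = 0.45·0 + 0.3·1 + 0.25·h(Reactivated)
Solving: h(Reactivated) = 0.4000.
Starting from Reactivated, the probability is 0.4000.

0.4000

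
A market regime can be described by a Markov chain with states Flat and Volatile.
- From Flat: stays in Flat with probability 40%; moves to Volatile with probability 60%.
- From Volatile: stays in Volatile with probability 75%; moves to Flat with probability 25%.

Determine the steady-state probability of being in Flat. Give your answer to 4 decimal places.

Let the stationary distribution be π with π = πP and π_1 + π_2 = 1.
π_1 = 0.4·π_1 + 0.25·π_2
Solving with the normalization constraint gives π = (0.2941, 0.7059).
So the stationary probability of Flat is 0.2941.

0.2941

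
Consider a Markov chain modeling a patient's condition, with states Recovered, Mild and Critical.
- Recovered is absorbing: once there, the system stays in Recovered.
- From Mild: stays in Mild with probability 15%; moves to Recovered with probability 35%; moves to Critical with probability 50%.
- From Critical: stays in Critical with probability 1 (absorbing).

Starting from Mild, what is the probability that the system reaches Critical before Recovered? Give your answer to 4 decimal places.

0.5882

Let h(s) be the probability of absorption at Critical starting from transient state s. Then h(Critical) = 1 and h(Recovered) = 0. By first-step analysis:
h(Mild) = 0.35·0 + 0.15·h(Mild) + 0.5·1
Solving: h(Mild) = 0.5882.
Starting from Mild, the probability is 0.5882.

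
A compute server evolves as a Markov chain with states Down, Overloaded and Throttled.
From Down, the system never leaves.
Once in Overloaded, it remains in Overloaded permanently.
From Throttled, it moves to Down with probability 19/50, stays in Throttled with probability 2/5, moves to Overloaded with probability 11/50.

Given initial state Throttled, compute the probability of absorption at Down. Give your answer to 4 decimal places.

Let h(s) be the probability of absorption at Down starting from transient state s. Then h(Down) = 1 and h(Overloaded) = 0. By first-step analysis:
h(Throttled) = 0.38·1 + 0.22·0 + 0.4·h(Throttled)
Solving: h(Throttled) = 0.6333.
Starting from Throttled, the probability is 0.6333.

0.6333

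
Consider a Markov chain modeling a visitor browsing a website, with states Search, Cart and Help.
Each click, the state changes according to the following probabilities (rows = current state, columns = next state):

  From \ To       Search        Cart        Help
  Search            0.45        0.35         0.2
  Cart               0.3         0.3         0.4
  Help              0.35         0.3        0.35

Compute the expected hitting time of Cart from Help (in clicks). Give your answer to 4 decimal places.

Let t(s) be the expected number of clicks to first reach Cart from state s, with t(Cart) = 0. Conditioning on the first click:
t(Search) = 1 + 0.45·t(Search) + 0.2·t(Help)
t(Help) = 1 + 0.35·t(Search) + 0.35·t(Help)
Solving: t(Search) = 2.9565, t(Help) = 3.1304.
Expected clicks from Help to Cart: 3.1304.

3.1304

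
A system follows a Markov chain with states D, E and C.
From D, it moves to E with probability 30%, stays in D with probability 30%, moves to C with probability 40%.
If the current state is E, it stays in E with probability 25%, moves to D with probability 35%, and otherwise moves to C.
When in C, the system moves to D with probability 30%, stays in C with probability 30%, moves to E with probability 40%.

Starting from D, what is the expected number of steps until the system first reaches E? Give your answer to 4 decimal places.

2.9730

Let t(s) be the expected number of steps to first reach E from state s, with t(E) = 0. Conditioning on the first step:
t(D) = 1 + 0.3·t(D) + 0.4·t(C)
t(C) = 1 + 0.3·t(D) + 0.3·t(C)
Solving: t(D) = 2.9730, t(C) = 2.7027.
Expected steps from D to E: 2.9730.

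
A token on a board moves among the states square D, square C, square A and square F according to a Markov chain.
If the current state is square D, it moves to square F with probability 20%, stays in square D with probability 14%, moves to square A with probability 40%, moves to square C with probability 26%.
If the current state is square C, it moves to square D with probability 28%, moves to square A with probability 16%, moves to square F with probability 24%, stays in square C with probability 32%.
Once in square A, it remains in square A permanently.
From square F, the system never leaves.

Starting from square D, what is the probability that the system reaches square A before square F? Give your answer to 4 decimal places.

0.6125

Let h(s) be the probability of absorption at square A starting from transient state s. Then h(square A) = 1 and h(square F) = 0. By first-step analysis:
h(square D) = 0.14·h(square D) + 0.26·h(square C) + 0.4·1 + 0.2·0
h(square C) = 0.28·h(square D) + 0.32·h(square C) + 0.16·1 + 0.24·0
Solving: h(square D) = 0.6125, h(square C) = 0.4875.
Starting from square D, the probability is 0.6125.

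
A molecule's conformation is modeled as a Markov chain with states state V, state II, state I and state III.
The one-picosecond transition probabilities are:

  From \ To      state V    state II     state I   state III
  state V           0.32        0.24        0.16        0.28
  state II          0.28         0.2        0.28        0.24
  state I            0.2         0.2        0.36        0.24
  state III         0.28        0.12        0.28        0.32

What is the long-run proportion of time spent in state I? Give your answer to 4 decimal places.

Let the stationary distribution be π with π = πP and π_1 + π_2 + π_3 + π_4 = 1.
π_1 = 0.32·π_1 + 0.28·π_2 + 0.2·π_3 + 0.28·π_4
π_2 = 0.24·π_1 + 0.2·π_2 + 0.2·π_3 + 0.12·π_4
π_3 = 0.16·π_1 + 0.28·π_2 + 0.36·π_3 + 0.28·π_4
Solving with the normalization constraint gives π = (0.2692, 0.1890, 0.2692, 0.2726).
So the stationary probability of state I is 0.2692.

0.2692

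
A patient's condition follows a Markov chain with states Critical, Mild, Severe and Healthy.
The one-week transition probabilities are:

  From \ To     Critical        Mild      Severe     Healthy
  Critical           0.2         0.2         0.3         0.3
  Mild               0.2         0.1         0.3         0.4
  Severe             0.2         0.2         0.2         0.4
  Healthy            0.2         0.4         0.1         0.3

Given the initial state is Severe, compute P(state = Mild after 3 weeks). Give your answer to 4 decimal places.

0.2420

Propagate the distribution vector 3 weeks from Severe.
After 0 weeks: (0.0000, 0.0000, 1.0000, 0.0000)
After 1 week: (0.2000, 0.2000, 0.2000, 0.4000)
After 2 weeks: (0.2000, 0.2600, 0.2000, 0.3400)
After 3 weeks: (0.2000, 0.2420, 0.2120, 0.3460)
P(in Mild after 3 weeks) = 0.2420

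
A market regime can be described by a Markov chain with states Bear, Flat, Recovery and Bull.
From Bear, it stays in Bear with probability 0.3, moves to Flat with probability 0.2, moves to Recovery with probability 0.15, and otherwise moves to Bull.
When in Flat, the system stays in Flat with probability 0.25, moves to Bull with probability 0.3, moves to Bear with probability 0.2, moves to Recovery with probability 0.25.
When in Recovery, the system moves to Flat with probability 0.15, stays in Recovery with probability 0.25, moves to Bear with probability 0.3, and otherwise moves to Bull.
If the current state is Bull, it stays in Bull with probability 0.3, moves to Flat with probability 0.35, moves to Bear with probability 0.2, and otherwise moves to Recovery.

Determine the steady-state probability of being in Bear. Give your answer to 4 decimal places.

0.2438

Let the stationary distribution be π with π = πP and π_1 + π_2 + π_3 + π_4 = 1.
π_1 = 0.3·π_1 + 0.2·π_2 + 0.3·π_3 + 0.2·π_4
π_2 = 0.2·π_1 + 0.25·π_2 + 0.15·π_3 + 0.35·π_4
π_3 = 0.15·π_1 + 0.25·π_2 + 0.25·π_3 + 0.15·π_4
Solving with the normalization constraint gives π = (0.2438, 0.2496, 0.1944, 0.3122).
So the stationary probability of Bear is 0.2438.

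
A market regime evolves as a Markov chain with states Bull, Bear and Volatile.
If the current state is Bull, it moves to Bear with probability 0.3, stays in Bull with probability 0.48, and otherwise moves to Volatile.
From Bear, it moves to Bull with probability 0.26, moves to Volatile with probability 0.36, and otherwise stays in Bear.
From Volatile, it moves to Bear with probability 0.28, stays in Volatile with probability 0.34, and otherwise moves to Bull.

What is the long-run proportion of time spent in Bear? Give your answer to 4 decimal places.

Let the stationary distribution be π with π = πP and π_1 + π_2 + π_3 = 1.
π_1 = 0.48·π_1 + 0.26·π_2 + 0.38·π_3
π_2 = 0.3·π_1 + 0.38·π_2 + 0.28·π_3
Solving with the normalization constraint gives π = (0.3796, 0.3195, 0.3008).
So the stationary probability of Bear is 0.3195.

0.3195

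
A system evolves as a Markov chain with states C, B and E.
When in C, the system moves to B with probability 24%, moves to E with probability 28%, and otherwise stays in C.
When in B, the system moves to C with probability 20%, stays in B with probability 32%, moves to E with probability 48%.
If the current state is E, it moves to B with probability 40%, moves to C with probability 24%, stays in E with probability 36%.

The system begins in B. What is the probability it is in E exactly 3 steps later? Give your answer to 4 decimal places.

0.3791

Propagate the distribution vector 3 steps from B.
After 0 steps: (0.0000, 1.0000, 0.0000)
After 1 step: (0.2000, 0.3200, 0.4800)
After 2 steps: (0.2752, 0.3424, 0.3824)
After 3 steps: (0.2924, 0.3286, 0.3791)
P(in E after 3 steps) = 0.3791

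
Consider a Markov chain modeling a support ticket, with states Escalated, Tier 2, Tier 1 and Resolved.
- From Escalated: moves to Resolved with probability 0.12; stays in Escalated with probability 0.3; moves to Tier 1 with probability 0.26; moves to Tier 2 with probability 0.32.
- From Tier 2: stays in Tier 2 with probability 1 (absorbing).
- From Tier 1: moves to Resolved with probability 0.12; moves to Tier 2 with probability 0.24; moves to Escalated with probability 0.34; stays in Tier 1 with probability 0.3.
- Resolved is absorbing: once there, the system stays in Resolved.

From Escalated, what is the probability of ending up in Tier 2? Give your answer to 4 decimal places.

Let h(s) be the probability of absorption at Tier 2 starting from transient state s. Then h(Tier 2) = 1 and h(Resolved) = 0. By first-step analysis:
h(Escalated) = 0.3·h(Escalated) + 0.32·1 + 0.26·h(Tier 1) + 0.12·0
h(Tier 1) = 0.34·h(Escalated) + 0.24·1 + 0.3·h(Tier 1) + 0.12·0
Solving: h(Escalated) = 0.7131, h(Tier 1) = 0.6892.
Starting from Escalated, the probability is 0.7131.

0.7131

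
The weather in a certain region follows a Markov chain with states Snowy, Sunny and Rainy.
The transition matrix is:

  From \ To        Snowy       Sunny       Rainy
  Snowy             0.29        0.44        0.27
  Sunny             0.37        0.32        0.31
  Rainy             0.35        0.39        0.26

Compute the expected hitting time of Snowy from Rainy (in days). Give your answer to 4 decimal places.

Let t(s) be the expected number of days to first reach Snowy from state s, with t(Snowy) = 0. Conditioning on the first day:
t(Sunny) = 1 + 0.32·t(Sunny) + 0.31·t(Rainy)
t(Rainy) = 1 + 0.39·t(Sunny) + 0.26·t(Rainy)
Solving: t(Sunny) = 2.7465, t(Rainy) = 2.7988.
Expected days from Rainy to Snowy: 2.7988.

2.7988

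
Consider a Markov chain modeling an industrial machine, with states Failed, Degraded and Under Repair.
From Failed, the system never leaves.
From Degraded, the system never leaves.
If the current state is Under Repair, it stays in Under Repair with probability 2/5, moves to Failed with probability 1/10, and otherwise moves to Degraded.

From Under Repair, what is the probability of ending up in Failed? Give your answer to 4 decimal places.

0.1667

Let h(s) be the probability of absorption at Failed starting from transient state s. Then h(Failed) = 1 and h(Degraded) = 0. By first-step analysis:
h(Under Repair) = 0.1·1 + 0.5·0 + 0.4·h(Under Repair)
Solving: h(Under Repair) = 0.1667.
Starting from Under Repair, the probability is 0.1667.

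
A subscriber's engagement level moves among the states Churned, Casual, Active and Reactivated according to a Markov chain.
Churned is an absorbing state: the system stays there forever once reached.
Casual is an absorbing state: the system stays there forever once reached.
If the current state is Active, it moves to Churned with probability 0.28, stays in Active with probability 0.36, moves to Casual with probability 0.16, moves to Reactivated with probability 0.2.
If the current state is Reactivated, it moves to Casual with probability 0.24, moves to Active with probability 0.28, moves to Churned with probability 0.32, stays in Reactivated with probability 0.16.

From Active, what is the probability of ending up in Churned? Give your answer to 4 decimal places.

0.6213

Let h(s) be the probability of absorption at Churned starting from transient state s. Then h(Churned) = 1 and h(Casual) = 0. By first-step analysis:
h(Active) = 0.28·1 + 0.16·0 + 0.36·h(Active) + 0.2·h(Reactivated)
h(Reactivated) = 0.32·1 + 0.24·0 + 0.28·h(Active) + 0.16·h(Reactivated)
Solving: h(Active) = 0.6213, h(Reactivated) = 0.5880.
Starting from Active, the probability is 0.6213.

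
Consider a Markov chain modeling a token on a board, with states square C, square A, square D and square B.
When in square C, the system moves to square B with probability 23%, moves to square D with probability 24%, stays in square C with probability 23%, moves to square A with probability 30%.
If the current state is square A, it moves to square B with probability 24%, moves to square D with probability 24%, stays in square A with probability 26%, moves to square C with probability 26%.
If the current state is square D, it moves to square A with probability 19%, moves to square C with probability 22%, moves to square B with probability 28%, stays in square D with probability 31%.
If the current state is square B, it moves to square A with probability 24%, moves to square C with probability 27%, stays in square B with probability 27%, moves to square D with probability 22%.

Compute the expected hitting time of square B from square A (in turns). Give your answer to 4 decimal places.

Let t(s) be the expected number of turns to first reach square B from state s, with t(square B) = 0. Conditioning on the first turn:
t(square C) = 1 + 0.23·t(square C) + 0.3·t(square A) + 0.24·t(square D)
t(square A) = 1 + 0.26·t(square C) + 0.26·t(square A) + 0.24·t(square D)
t(square D) = 1 + 0.22·t(square C) + 0.19·t(square A) + 0.31·t(square D)
Solving: t(square C) = 4.0731, t(square A) = 4.0339, t(square D) = 3.8587.
Expected turns from square A to square B: 4.0339.

4.0339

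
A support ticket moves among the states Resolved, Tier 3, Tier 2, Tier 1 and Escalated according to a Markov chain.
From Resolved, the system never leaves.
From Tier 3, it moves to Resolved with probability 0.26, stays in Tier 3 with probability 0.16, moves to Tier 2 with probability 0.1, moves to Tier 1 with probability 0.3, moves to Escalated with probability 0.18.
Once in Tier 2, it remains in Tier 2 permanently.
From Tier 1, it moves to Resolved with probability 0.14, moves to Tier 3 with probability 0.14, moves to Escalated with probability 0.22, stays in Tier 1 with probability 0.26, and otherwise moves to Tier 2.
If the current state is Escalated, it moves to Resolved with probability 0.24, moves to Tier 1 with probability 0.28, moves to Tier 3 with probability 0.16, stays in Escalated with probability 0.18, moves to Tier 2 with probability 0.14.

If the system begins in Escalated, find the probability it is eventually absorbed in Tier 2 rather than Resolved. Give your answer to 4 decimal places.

0.4287

Let h(s) be the probability of absorption at Tier 2 starting from transient state s. Then h(Tier 2) = 1 and h(Resolved) = 0. By first-step analysis:
h(Tier 3) = 0.26·0 + 0.16·h(Tier 3) + 0.1·1 + 0.3·h(Tier 1) + 0.18·h(Escalated)
h(Tier 1) = 0.14·0 + 0.14·h(Tier 3) + 0.24·1 + 0.26·h(Tier 1) + 0.22·h(Escalated)
h(Escalated) = 0.24·0 + 0.16·h(Tier 3) + 0.14·1 + 0.28·h(Tier 1) + 0.18·h(Escalated)
Solving: h(Tier 3) = 0.3992, h(Tier 1) = 0.5273, h(Escalated) = 0.4287.
Starting from Escalated, the probability is 0.4287.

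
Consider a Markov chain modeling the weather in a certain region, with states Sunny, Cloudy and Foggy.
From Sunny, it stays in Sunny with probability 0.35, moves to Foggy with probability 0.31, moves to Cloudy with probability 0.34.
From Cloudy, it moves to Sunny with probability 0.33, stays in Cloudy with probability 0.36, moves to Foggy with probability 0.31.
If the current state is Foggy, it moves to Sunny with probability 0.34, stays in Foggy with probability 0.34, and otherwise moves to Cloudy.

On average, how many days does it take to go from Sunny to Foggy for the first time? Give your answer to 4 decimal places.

3.2258

Let t(s) be the expected number of days to first reach Foggy from state s, with t(Foggy) = 0. Conditioning on the first day:
t(Sunny) = 1 + 0.35·t(Sunny) + 0.34·t(Cloudy)
t(Cloudy) = 1 + 0.33·t(Sunny) + 0.36·t(Cloudy)
Solving: t(Sunny) = 3.2258, t(Cloudy) = 3.2258.
Expected days from Sunny to Foggy: 3.2258.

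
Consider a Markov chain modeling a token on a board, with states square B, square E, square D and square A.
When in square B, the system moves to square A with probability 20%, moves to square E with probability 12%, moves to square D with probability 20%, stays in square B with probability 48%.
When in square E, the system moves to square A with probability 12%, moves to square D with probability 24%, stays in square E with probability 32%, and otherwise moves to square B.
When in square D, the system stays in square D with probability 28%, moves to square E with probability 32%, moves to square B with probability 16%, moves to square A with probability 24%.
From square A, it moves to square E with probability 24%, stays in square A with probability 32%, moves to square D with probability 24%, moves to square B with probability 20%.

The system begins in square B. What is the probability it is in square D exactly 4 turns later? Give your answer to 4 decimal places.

0.2370

Propagate the distribution vector 4 turns from square B.
After 0 turns: (1.0000, 0.0000, 0.0000, 0.0000)
After 1 turn: (0.4800, 0.1200, 0.2000, 0.2000)
After 2 turns: (0.3408, 0.2080, 0.2288, 0.2224)
After 3 turns: (0.3112, 0.2340, 0.2355, 0.2192)
After 4 turns: (0.3058, 0.2402, 0.2370, 0.2170)
P(in square D after 4 turns) = 0.2370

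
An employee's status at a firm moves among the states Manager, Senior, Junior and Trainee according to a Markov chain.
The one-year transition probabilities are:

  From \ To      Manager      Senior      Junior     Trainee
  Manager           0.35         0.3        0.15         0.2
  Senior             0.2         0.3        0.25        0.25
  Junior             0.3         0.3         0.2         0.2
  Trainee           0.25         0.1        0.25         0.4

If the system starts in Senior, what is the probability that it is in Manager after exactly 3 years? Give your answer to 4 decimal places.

Propagate the distribution vector 3 years from Senior.
After 0 years: (0.0000, 1.0000, 0.0000, 0.0000)
After 1 year: (0.2000, 0.3000, 0.2500, 0.2500)
After 2 years: (0.2675, 0.2500, 0.2175, 0.2650)
After 3 years: (0.2751, 0.2470, 0.2124, 0.2655)
P(in Manager after 3 years) = 0.2751

0.2751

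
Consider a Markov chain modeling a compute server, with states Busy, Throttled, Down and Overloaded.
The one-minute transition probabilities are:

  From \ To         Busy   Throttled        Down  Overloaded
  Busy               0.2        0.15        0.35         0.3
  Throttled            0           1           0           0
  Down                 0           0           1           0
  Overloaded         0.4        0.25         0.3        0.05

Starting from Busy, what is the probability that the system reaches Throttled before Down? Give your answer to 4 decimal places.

Let h(s) be the probability of absorption at Throttled starting from transient state s. Then h(Throttled) = 1 and h(Down) = 0. By first-step analysis:
h(Busy) = 0.2·h(Busy) + 0.15·1 + 0.35·0 + 0.3·h(Overloaded)
h(Overloaded) = 0.4·h(Busy) + 0.25·1 + 0.3·0 + 0.05·h(Overloaded)
Solving: h(Busy) = 0.3398, h(Overloaded) = 0.4063.
Starting from Busy, the probability is 0.3398.

0.3398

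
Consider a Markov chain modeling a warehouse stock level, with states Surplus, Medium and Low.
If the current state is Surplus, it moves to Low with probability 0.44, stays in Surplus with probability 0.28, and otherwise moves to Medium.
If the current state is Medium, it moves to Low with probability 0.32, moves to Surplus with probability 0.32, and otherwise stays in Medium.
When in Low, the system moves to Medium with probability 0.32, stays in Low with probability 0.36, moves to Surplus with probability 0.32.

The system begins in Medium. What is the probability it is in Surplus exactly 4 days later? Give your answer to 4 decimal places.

0.3077

Propagate the distribution vector 4 days from Medium.
After 0 days: (0.0000, 1.0000, 0.0000)
After 1 day: (0.3200, 0.3600, 0.3200)
After 2 days: (0.3072, 0.3216, 0.3712)
After 3 days: (0.3077, 0.3206, 0.3717)
After 4 days: (0.3077, 0.3205, 0.3718)
P(in Surplus after 4 days) = 0.3077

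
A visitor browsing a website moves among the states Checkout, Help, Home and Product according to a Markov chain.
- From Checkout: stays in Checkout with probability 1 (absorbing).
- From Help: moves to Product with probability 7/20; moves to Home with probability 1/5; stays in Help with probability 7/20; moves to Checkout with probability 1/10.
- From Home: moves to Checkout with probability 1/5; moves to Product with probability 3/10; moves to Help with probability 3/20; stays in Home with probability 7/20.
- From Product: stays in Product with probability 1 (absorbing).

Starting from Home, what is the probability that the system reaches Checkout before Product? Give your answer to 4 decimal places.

Let h(s) be the probability of absorption at Checkout starting from transient state s. Then h(Checkout) = 1 and h(Product) = 0. By first-step analysis:
h(Help) = 0.1·1 + 0.35·h(Help) + 0.2·h(Home) + 0.35·0
h(Home) = 0.2·1 + 0.15·h(Help) + 0.35·h(Home) + 0.3·0
Solving: h(Help) = 0.2675, h(Home) = 0.3694.
Starting from Home, the probability is 0.3694.

0.3694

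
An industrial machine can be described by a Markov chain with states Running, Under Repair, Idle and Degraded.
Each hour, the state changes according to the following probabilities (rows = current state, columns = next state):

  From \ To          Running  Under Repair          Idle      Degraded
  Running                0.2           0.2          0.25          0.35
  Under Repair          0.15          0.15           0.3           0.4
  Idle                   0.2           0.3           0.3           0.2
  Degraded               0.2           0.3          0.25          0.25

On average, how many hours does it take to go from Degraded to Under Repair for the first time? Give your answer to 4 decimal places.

3.5714

Let t(s) be the expected number of hours to first reach Under Repair from state s, with t(Under Repair) = 0. Conditioning on the first hour:
t(Running) = 1 + 0.2·t(Running) + 0.25·t(Idle) + 0.35·t(Degraded)
t(Idle) = 1 + 0.2·t(Running) + 0.3·t(Idle) + 0.2·t(Degraded)
t(Degraded) = 1 + 0.2·t(Running) + 0.25·t(Idle) + 0.25·t(Degraded)
Solving: t(Running) = 3.9286, t(Idle) = 3.5714, t(Degraded) = 3.5714.
Expected hours from Degraded to Under Repair: 3.5714.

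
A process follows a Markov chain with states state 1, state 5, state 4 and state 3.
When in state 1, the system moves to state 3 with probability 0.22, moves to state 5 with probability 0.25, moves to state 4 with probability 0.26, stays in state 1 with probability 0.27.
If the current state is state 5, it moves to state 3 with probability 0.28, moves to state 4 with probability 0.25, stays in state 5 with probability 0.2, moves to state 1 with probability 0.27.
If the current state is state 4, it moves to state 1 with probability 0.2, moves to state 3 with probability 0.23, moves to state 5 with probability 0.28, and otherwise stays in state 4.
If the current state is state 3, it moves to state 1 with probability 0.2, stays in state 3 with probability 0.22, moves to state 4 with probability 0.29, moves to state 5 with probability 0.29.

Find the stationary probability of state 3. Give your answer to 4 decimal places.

0.2380

Let the stationary distribution be π with π = πP and π_1 + π_2 + π_3 + π_4 = 1.
π_1 = 0.27·π_1 + 0.27·π_2 + 0.2·π_3 + 0.2·π_4
π_2 = 0.25·π_1 + 0.2·π_2 + 0.28·π_3 + 0.29·π_4
π_3 = 0.26·π_1 + 0.25·π_2 + 0.29·π_3 + 0.29·π_4
Solving with the normalization constraint gives π = (0.2342, 0.2550, 0.2728, 0.2380).
So the stationary probability of state 3 is 0.2380.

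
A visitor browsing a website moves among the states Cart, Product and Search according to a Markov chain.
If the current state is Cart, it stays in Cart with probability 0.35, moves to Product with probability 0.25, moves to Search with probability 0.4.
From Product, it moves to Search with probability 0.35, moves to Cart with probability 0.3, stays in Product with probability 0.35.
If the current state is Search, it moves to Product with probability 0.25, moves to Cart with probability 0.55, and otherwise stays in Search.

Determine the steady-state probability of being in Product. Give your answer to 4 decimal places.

Let the stationary distribution be π with π = πP and π_1 + π_2 + π_3 = 1.
π_1 = 0.35·π_1 + 0.3·π_2 + 0.55·π_3
π_2 = 0.25·π_1 + 0.35·π_2 + 0.25·π_3
Solving with the normalization constraint gives π = (0.4005, 0.2778, 0.3218).
So the stationary probability of Product is 0.2778.

0.2778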